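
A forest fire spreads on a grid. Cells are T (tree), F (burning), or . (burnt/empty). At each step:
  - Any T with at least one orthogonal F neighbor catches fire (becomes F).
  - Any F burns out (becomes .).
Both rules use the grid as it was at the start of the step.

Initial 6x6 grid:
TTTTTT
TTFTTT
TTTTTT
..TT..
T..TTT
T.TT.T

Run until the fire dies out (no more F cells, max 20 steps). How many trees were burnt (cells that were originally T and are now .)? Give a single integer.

Step 1: +4 fires, +1 burnt (F count now 4)
Step 2: +7 fires, +4 burnt (F count now 7)
Step 3: +6 fires, +7 burnt (F count now 6)
Step 4: +3 fires, +6 burnt (F count now 3)
Step 5: +2 fires, +3 burnt (F count now 2)
Step 6: +2 fires, +2 burnt (F count now 2)
Step 7: +1 fires, +2 burnt (F count now 1)
Step 8: +0 fires, +1 burnt (F count now 0)
Fire out after step 8
Initially T: 27, now '.': 34
Total burnt (originally-T cells now '.'): 25

Answer: 25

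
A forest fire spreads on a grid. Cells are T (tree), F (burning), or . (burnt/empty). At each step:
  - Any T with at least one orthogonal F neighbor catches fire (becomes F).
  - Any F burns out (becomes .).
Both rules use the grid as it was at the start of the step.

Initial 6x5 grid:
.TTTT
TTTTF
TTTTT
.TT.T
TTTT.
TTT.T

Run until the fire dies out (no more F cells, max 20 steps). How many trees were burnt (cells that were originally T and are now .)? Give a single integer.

Step 1: +3 fires, +1 burnt (F count now 3)
Step 2: +4 fires, +3 burnt (F count now 4)
Step 3: +3 fires, +4 burnt (F count now 3)
Step 4: +4 fires, +3 burnt (F count now 4)
Step 5: +3 fires, +4 burnt (F count now 3)
Step 6: +3 fires, +3 burnt (F count now 3)
Step 7: +2 fires, +3 burnt (F count now 2)
Step 8: +1 fires, +2 burnt (F count now 1)
Step 9: +0 fires, +1 burnt (F count now 0)
Fire out after step 9
Initially T: 24, now '.': 29
Total burnt (originally-T cells now '.'): 23

Answer: 23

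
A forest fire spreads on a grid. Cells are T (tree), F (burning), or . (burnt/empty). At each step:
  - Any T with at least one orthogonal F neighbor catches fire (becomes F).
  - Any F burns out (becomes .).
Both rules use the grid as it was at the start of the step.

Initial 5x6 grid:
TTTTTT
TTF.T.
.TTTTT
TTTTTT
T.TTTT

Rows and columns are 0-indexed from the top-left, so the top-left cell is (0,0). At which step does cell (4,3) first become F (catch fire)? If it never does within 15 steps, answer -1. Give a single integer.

Step 1: cell (4,3)='T' (+3 fires, +1 burnt)
Step 2: cell (4,3)='T' (+6 fires, +3 burnt)
Step 3: cell (4,3)='T' (+6 fires, +6 burnt)
Step 4: cell (4,3)='F' (+6 fires, +6 burnt)
  -> target ignites at step 4
Step 5: cell (4,3)='.' (+3 fires, +6 burnt)
Step 6: cell (4,3)='.' (+1 fires, +3 burnt)
Step 7: cell (4,3)='.' (+0 fires, +1 burnt)
  fire out at step 7

4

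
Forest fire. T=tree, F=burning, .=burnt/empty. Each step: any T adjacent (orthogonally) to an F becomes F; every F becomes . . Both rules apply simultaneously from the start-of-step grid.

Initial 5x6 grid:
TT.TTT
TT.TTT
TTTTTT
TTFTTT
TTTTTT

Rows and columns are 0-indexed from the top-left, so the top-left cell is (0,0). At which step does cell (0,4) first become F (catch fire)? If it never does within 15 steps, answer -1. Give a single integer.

Step 1: cell (0,4)='T' (+4 fires, +1 burnt)
Step 2: cell (0,4)='T' (+6 fires, +4 burnt)
Step 3: cell (0,4)='T' (+7 fires, +6 burnt)
Step 4: cell (0,4)='T' (+6 fires, +7 burnt)
Step 5: cell (0,4)='F' (+3 fires, +6 burnt)
  -> target ignites at step 5
Step 6: cell (0,4)='.' (+1 fires, +3 burnt)
Step 7: cell (0,4)='.' (+0 fires, +1 burnt)
  fire out at step 7

5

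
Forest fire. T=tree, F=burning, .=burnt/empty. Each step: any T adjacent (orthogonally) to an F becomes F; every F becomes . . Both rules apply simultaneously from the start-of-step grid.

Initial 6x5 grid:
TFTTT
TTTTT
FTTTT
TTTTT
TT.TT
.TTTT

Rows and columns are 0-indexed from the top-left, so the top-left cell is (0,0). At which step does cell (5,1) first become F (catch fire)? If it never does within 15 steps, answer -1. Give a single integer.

Step 1: cell (5,1)='T' (+6 fires, +2 burnt)
Step 2: cell (5,1)='T' (+5 fires, +6 burnt)
Step 3: cell (5,1)='T' (+5 fires, +5 burnt)
Step 4: cell (5,1)='F' (+4 fires, +5 burnt)
  -> target ignites at step 4
Step 5: cell (5,1)='.' (+3 fires, +4 burnt)
Step 6: cell (5,1)='.' (+2 fires, +3 burnt)
Step 7: cell (5,1)='.' (+1 fires, +2 burnt)
Step 8: cell (5,1)='.' (+0 fires, +1 burnt)
  fire out at step 8

4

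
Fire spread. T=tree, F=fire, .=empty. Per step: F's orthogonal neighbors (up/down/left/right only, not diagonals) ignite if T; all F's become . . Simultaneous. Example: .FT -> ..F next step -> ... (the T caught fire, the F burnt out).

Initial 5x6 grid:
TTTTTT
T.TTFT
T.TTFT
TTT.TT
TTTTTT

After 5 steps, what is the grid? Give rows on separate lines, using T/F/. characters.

Step 1: 6 trees catch fire, 2 burn out
  TTTTFT
  T.TF.F
  T.TF.F
  TTT.FT
  TTTTTT
Step 2: 6 trees catch fire, 6 burn out
  TTTF.F
  T.F...
  T.F...
  TTT..F
  TTTTFT
Step 3: 4 trees catch fire, 6 burn out
  TTF...
  T.....
  T.....
  TTF...
  TTTF.F
Step 4: 3 trees catch fire, 4 burn out
  TF....
  T.....
  T.....
  TF....
  TTF...
Step 5: 3 trees catch fire, 3 burn out
  F.....
  T.....
  T.....
  F.....
  TF....

F.....
T.....
T.....
F.....
TF....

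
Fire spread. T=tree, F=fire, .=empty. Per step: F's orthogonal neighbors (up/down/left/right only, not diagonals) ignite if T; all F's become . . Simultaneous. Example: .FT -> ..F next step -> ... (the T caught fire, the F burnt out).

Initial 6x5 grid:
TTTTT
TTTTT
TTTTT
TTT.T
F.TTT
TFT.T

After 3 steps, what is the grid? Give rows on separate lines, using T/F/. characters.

Step 1: 3 trees catch fire, 2 burn out
  TTTTT
  TTTTT
  TTTTT
  FTT.T
  ..TTT
  F.F.T
Step 2: 3 trees catch fire, 3 burn out
  TTTTT
  TTTTT
  FTTTT
  .FT.T
  ..FTT
  ....T
Step 3: 4 trees catch fire, 3 burn out
  TTTTT
  FTTTT
  .FTTT
  ..F.T
  ...FT
  ....T

TTTTT
FTTTT
.FTTT
..F.T
...FT
....T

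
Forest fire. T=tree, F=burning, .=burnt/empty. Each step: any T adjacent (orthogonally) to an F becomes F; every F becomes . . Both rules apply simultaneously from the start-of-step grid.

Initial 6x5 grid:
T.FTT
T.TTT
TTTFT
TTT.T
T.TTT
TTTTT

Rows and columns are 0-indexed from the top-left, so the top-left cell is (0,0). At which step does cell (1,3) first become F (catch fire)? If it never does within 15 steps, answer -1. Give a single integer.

Step 1: cell (1,3)='F' (+5 fires, +2 burnt)
  -> target ignites at step 1
Step 2: cell (1,3)='.' (+5 fires, +5 burnt)
Step 3: cell (1,3)='.' (+4 fires, +5 burnt)
Step 4: cell (1,3)='.' (+5 fires, +4 burnt)
Step 5: cell (1,3)='.' (+4 fires, +5 burnt)
Step 6: cell (1,3)='.' (+1 fires, +4 burnt)
Step 7: cell (1,3)='.' (+0 fires, +1 burnt)
  fire out at step 7

1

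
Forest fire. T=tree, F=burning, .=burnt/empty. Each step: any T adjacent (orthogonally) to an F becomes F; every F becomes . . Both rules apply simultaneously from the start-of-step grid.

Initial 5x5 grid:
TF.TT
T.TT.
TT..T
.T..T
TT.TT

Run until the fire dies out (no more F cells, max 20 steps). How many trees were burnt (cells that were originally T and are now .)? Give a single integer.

Step 1: +1 fires, +1 burnt (F count now 1)
Step 2: +1 fires, +1 burnt (F count now 1)
Step 3: +1 fires, +1 burnt (F count now 1)
Step 4: +1 fires, +1 burnt (F count now 1)
Step 5: +1 fires, +1 burnt (F count now 1)
Step 6: +1 fires, +1 burnt (F count now 1)
Step 7: +1 fires, +1 burnt (F count now 1)
Step 8: +0 fires, +1 burnt (F count now 0)
Fire out after step 8
Initially T: 15, now '.': 17
Total burnt (originally-T cells now '.'): 7

Answer: 7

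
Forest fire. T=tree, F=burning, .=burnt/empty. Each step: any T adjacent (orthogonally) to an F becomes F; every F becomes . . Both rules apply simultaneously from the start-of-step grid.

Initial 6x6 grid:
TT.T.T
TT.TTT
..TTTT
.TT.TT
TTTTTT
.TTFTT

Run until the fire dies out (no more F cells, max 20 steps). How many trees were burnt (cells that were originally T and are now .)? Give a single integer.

Answer: 23

Derivation:
Step 1: +3 fires, +1 burnt (F count now 3)
Step 2: +4 fires, +3 burnt (F count now 4)
Step 3: +4 fires, +4 burnt (F count now 4)
Step 4: +5 fires, +4 burnt (F count now 5)
Step 5: +3 fires, +5 burnt (F count now 3)
Step 6: +2 fires, +3 burnt (F count now 2)
Step 7: +2 fires, +2 burnt (F count now 2)
Step 8: +0 fires, +2 burnt (F count now 0)
Fire out after step 8
Initially T: 27, now '.': 32
Total burnt (originally-T cells now '.'): 23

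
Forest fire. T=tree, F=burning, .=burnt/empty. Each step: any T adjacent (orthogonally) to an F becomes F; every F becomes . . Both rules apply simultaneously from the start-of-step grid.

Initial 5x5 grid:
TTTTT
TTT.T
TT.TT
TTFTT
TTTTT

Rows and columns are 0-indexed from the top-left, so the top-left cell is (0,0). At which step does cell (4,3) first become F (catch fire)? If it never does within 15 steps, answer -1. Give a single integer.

Step 1: cell (4,3)='T' (+3 fires, +1 burnt)
Step 2: cell (4,3)='F' (+6 fires, +3 burnt)
  -> target ignites at step 2
Step 3: cell (4,3)='.' (+5 fires, +6 burnt)
Step 4: cell (4,3)='.' (+4 fires, +5 burnt)
Step 5: cell (4,3)='.' (+3 fires, +4 burnt)
Step 6: cell (4,3)='.' (+1 fires, +3 burnt)
Step 7: cell (4,3)='.' (+0 fires, +1 burnt)
  fire out at step 7

2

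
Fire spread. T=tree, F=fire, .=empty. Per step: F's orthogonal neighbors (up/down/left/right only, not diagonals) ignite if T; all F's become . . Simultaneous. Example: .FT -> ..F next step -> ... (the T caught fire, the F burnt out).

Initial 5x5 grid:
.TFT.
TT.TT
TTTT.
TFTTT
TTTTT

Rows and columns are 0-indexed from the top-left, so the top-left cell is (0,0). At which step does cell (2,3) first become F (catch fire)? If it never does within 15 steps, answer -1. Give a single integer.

Step 1: cell (2,3)='T' (+6 fires, +2 burnt)
Step 2: cell (2,3)='T' (+7 fires, +6 burnt)
Step 3: cell (2,3)='F' (+5 fires, +7 burnt)
  -> target ignites at step 3
Step 4: cell (2,3)='.' (+1 fires, +5 burnt)
Step 5: cell (2,3)='.' (+0 fires, +1 burnt)
  fire out at step 5

3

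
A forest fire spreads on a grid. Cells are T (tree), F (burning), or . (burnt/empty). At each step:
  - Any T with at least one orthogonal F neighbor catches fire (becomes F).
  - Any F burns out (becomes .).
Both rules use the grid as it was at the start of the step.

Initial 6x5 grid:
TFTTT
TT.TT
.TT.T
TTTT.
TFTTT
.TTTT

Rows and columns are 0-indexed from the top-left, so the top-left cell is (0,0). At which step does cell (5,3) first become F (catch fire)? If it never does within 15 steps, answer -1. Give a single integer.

Step 1: cell (5,3)='T' (+7 fires, +2 burnt)
Step 2: cell (5,3)='T' (+7 fires, +7 burnt)
Step 3: cell (5,3)='F' (+6 fires, +7 burnt)
  -> target ignites at step 3
Step 4: cell (5,3)='.' (+2 fires, +6 burnt)
Step 5: cell (5,3)='.' (+1 fires, +2 burnt)
Step 6: cell (5,3)='.' (+0 fires, +1 burnt)
  fire out at step 6

3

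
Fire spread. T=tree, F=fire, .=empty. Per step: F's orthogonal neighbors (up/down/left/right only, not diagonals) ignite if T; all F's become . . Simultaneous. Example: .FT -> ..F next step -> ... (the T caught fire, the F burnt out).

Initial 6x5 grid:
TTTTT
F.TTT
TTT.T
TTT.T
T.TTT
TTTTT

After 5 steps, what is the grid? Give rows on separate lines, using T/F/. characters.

Step 1: 2 trees catch fire, 1 burn out
  FTTTT
  ..TTT
  FTT.T
  TTT.T
  T.TTT
  TTTTT
Step 2: 3 trees catch fire, 2 burn out
  .FTTT
  ..TTT
  .FT.T
  FTT.T
  T.TTT
  TTTTT
Step 3: 4 trees catch fire, 3 burn out
  ..FTT
  ..TTT
  ..F.T
  .FT.T
  F.TTT
  TTTTT
Step 4: 4 trees catch fire, 4 burn out
  ...FT
  ..FTT
  ....T
  ..F.T
  ..TTT
  FTTTT
Step 5: 4 trees catch fire, 4 burn out
  ....F
  ...FT
  ....T
  ....T
  ..FTT
  .FTTT

....F
...FT
....T
....T
..FTT
.FTTT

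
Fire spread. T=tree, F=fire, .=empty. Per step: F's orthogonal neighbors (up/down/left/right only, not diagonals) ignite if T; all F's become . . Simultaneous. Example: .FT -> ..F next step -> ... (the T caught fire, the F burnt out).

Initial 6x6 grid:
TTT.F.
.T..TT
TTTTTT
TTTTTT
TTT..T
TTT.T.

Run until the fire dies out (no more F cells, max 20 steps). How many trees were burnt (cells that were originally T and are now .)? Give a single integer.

Step 1: +1 fires, +1 burnt (F count now 1)
Step 2: +2 fires, +1 burnt (F count now 2)
Step 3: +3 fires, +2 burnt (F count now 3)
Step 4: +3 fires, +3 burnt (F count now 3)
Step 5: +3 fires, +3 burnt (F count now 3)
Step 6: +4 fires, +3 burnt (F count now 4)
Step 7: +4 fires, +4 burnt (F count now 4)
Step 8: +4 fires, +4 burnt (F count now 4)
Step 9: +1 fires, +4 burnt (F count now 1)
Step 10: +0 fires, +1 burnt (F count now 0)
Fire out after step 10
Initially T: 26, now '.': 35
Total burnt (originally-T cells now '.'): 25

Answer: 25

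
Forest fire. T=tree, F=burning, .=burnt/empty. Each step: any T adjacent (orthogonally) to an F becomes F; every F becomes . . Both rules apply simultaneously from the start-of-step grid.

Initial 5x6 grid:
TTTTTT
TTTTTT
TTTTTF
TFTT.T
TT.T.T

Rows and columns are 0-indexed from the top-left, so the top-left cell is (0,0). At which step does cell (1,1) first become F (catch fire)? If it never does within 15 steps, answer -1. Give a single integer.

Step 1: cell (1,1)='T' (+7 fires, +2 burnt)
Step 2: cell (1,1)='F' (+9 fires, +7 burnt)
  -> target ignites at step 2
Step 3: cell (1,1)='.' (+6 fires, +9 burnt)
Step 4: cell (1,1)='.' (+3 fires, +6 burnt)
Step 5: cell (1,1)='.' (+0 fires, +3 burnt)
  fire out at step 5

2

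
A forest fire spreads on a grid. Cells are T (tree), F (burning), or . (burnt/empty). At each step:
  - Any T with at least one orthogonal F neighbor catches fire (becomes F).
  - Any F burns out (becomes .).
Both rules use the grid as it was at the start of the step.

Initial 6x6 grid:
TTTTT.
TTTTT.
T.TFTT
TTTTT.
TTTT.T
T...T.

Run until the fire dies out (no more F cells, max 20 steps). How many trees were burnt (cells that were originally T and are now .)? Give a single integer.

Answer: 24

Derivation:
Step 1: +4 fires, +1 burnt (F count now 4)
Step 2: +7 fires, +4 burnt (F count now 7)
Step 3: +5 fires, +7 burnt (F count now 5)
Step 4: +4 fires, +5 burnt (F count now 4)
Step 5: +3 fires, +4 burnt (F count now 3)
Step 6: +1 fires, +3 burnt (F count now 1)
Step 7: +0 fires, +1 burnt (F count now 0)
Fire out after step 7
Initially T: 26, now '.': 34
Total burnt (originally-T cells now '.'): 24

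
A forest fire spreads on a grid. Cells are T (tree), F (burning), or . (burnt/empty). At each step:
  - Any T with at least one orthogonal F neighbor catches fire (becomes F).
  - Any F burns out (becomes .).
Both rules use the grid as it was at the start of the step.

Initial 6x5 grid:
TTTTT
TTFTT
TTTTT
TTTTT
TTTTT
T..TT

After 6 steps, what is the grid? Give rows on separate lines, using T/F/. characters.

Step 1: 4 trees catch fire, 1 burn out
  TTFTT
  TF.FT
  TTFTT
  TTTTT
  TTTTT
  T..TT
Step 2: 7 trees catch fire, 4 burn out
  TF.FT
  F...F
  TF.FT
  TTFTT
  TTTTT
  T..TT
Step 3: 7 trees catch fire, 7 burn out
  F...F
  .....
  F...F
  TF.FT
  TTFTT
  T..TT
Step 4: 4 trees catch fire, 7 burn out
  .....
  .....
  .....
  F...F
  TF.FT
  T..TT
Step 5: 3 trees catch fire, 4 burn out
  .....
  .....
  .....
  .....
  F...F
  T..FT
Step 6: 2 trees catch fire, 3 burn out
  .....
  .....
  .....
  .....
  .....
  F...F

.....
.....
.....
.....
.....
F...F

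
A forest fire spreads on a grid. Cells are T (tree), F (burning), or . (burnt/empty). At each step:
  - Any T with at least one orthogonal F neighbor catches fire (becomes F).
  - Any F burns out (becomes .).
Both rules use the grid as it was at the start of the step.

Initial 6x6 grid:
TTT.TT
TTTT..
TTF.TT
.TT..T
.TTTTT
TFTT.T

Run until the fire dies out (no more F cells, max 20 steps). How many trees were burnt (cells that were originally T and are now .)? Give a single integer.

Step 1: +6 fires, +2 burnt (F count now 6)
Step 2: +7 fires, +6 burnt (F count now 7)
Step 3: +3 fires, +7 burnt (F count now 3)
Step 4: +2 fires, +3 burnt (F count now 2)
Step 5: +1 fires, +2 burnt (F count now 1)
Step 6: +2 fires, +1 burnt (F count now 2)
Step 7: +1 fires, +2 burnt (F count now 1)
Step 8: +1 fires, +1 burnt (F count now 1)
Step 9: +0 fires, +1 burnt (F count now 0)
Fire out after step 9
Initially T: 25, now '.': 34
Total burnt (originally-T cells now '.'): 23

Answer: 23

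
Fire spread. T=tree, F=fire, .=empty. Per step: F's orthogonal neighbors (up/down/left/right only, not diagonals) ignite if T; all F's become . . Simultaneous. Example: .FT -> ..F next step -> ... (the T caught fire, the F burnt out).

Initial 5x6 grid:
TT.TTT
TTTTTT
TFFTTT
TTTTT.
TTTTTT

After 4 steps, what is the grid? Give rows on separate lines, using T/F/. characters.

Step 1: 6 trees catch fire, 2 burn out
  TT.TTT
  TFFTTT
  F..FTT
  TFFTT.
  TTTTTT
Step 2: 8 trees catch fire, 6 burn out
  TF.TTT
  F..FTT
  ....FT
  F..FT.
  TFFTTT
Step 3: 7 trees catch fire, 8 burn out
  F..FTT
  ....FT
  .....F
  ....F.
  F..FTT
Step 4: 3 trees catch fire, 7 burn out
  ....FT
  .....F
  ......
  ......
  ....FT

....FT
.....F
......
......
....FT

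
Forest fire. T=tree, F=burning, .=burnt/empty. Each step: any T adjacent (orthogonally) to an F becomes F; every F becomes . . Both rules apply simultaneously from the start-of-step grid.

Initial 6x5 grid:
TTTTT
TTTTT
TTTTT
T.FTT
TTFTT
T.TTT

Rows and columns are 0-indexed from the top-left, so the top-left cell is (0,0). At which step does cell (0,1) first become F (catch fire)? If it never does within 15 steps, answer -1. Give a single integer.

Step 1: cell (0,1)='T' (+5 fires, +2 burnt)
Step 2: cell (0,1)='T' (+7 fires, +5 burnt)
Step 3: cell (0,1)='T' (+8 fires, +7 burnt)
Step 4: cell (0,1)='F' (+4 fires, +8 burnt)
  -> target ignites at step 4
Step 5: cell (0,1)='.' (+2 fires, +4 burnt)
Step 6: cell (0,1)='.' (+0 fires, +2 burnt)
  fire out at step 6

4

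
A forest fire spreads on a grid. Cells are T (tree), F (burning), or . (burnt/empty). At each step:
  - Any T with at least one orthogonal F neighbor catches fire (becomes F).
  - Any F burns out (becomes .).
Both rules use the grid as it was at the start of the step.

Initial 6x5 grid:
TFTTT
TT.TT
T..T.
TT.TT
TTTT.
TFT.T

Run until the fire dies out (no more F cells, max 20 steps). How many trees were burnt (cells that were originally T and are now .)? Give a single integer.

Answer: 20

Derivation:
Step 1: +6 fires, +2 burnt (F count now 6)
Step 2: +5 fires, +6 burnt (F count now 5)
Step 3: +5 fires, +5 burnt (F count now 5)
Step 4: +3 fires, +5 burnt (F count now 3)
Step 5: +1 fires, +3 burnt (F count now 1)
Step 6: +0 fires, +1 burnt (F count now 0)
Fire out after step 6
Initially T: 21, now '.': 29
Total burnt (originally-T cells now '.'): 20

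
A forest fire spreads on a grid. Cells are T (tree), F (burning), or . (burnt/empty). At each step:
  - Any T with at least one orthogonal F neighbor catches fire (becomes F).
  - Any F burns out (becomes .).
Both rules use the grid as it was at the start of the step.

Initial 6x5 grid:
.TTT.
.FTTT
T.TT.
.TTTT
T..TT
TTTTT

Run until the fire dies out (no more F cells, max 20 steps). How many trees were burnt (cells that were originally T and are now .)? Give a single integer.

Step 1: +2 fires, +1 burnt (F count now 2)
Step 2: +3 fires, +2 burnt (F count now 3)
Step 3: +4 fires, +3 burnt (F count now 4)
Step 4: +2 fires, +4 burnt (F count now 2)
Step 5: +2 fires, +2 burnt (F count now 2)
Step 6: +2 fires, +2 burnt (F count now 2)
Step 7: +2 fires, +2 burnt (F count now 2)
Step 8: +1 fires, +2 burnt (F count now 1)
Step 9: +1 fires, +1 burnt (F count now 1)
Step 10: +1 fires, +1 burnt (F count now 1)
Step 11: +0 fires, +1 burnt (F count now 0)
Fire out after step 11
Initially T: 21, now '.': 29
Total burnt (originally-T cells now '.'): 20

Answer: 20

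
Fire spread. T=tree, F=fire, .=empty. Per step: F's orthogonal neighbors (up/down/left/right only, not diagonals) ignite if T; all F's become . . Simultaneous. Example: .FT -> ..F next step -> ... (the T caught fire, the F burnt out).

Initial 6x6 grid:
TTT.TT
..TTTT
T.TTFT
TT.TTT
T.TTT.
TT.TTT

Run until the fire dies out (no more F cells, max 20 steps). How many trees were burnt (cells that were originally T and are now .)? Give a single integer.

Step 1: +4 fires, +1 burnt (F count now 4)
Step 2: +7 fires, +4 burnt (F count now 7)
Step 3: +4 fires, +7 burnt (F count now 4)
Step 4: +4 fires, +4 burnt (F count now 4)
Step 5: +1 fires, +4 burnt (F count now 1)
Step 6: +1 fires, +1 burnt (F count now 1)
Step 7: +0 fires, +1 burnt (F count now 0)
Fire out after step 7
Initially T: 27, now '.': 30
Total burnt (originally-T cells now '.'): 21

Answer: 21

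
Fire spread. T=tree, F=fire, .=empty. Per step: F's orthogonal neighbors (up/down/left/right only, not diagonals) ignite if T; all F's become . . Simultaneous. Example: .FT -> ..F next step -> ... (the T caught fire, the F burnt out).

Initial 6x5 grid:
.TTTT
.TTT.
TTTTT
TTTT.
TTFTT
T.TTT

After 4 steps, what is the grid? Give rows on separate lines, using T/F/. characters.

Step 1: 4 trees catch fire, 1 burn out
  .TTTT
  .TTT.
  TTTTT
  TTFT.
  TF.FT
  T.FTT
Step 2: 6 trees catch fire, 4 burn out
  .TTTT
  .TTT.
  TTFTT
  TF.F.
  F...F
  T..FT
Step 3: 6 trees catch fire, 6 burn out
  .TTTT
  .TFT.
  TF.FT
  F....
  .....
  F...F
Step 4: 5 trees catch fire, 6 burn out
  .TFTT
  .F.F.
  F...F
  .....
  .....
  .....

.TFTT
.F.F.
F...F
.....
.....
.....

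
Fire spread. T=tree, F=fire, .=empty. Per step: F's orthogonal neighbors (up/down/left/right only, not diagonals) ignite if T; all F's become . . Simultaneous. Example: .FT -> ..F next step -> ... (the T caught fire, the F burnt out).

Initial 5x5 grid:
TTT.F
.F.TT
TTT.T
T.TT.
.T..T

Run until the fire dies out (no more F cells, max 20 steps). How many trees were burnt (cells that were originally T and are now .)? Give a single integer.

Step 1: +3 fires, +2 burnt (F count now 3)
Step 2: +6 fires, +3 burnt (F count now 6)
Step 3: +2 fires, +6 burnt (F count now 2)
Step 4: +1 fires, +2 burnt (F count now 1)
Step 5: +0 fires, +1 burnt (F count now 0)
Fire out after step 5
Initially T: 14, now '.': 23
Total burnt (originally-T cells now '.'): 12

Answer: 12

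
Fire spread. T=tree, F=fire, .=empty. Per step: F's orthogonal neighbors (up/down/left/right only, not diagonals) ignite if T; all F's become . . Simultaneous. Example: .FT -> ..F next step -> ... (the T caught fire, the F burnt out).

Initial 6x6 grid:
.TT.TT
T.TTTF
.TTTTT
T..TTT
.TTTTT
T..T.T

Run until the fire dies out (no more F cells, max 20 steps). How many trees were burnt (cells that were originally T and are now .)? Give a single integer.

Answer: 22

Derivation:
Step 1: +3 fires, +1 burnt (F count now 3)
Step 2: +4 fires, +3 burnt (F count now 4)
Step 3: +4 fires, +4 burnt (F count now 4)
Step 4: +5 fires, +4 burnt (F count now 5)
Step 5: +3 fires, +5 burnt (F count now 3)
Step 6: +2 fires, +3 burnt (F count now 2)
Step 7: +1 fires, +2 burnt (F count now 1)
Step 8: +0 fires, +1 burnt (F count now 0)
Fire out after step 8
Initially T: 25, now '.': 33
Total burnt (originally-T cells now '.'): 22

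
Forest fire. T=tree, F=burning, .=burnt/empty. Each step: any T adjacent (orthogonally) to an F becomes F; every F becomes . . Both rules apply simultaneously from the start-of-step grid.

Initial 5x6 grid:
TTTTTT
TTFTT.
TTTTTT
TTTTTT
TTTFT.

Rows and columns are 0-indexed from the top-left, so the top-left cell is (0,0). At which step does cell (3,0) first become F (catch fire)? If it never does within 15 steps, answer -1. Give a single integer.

Step 1: cell (3,0)='T' (+7 fires, +2 burnt)
Step 2: cell (3,0)='T' (+9 fires, +7 burnt)
Step 3: cell (3,0)='T' (+7 fires, +9 burnt)
Step 4: cell (3,0)='F' (+3 fires, +7 burnt)
  -> target ignites at step 4
Step 5: cell (3,0)='.' (+0 fires, +3 burnt)
  fire out at step 5

4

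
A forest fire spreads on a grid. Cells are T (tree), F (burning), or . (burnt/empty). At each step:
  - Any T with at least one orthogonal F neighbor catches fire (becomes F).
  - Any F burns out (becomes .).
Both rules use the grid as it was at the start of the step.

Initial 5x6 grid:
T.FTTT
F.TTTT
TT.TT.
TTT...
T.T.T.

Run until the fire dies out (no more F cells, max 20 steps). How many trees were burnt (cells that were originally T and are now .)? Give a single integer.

Answer: 17

Derivation:
Step 1: +4 fires, +2 burnt (F count now 4)
Step 2: +4 fires, +4 burnt (F count now 4)
Step 3: +5 fires, +4 burnt (F count now 5)
Step 4: +3 fires, +5 burnt (F count now 3)
Step 5: +1 fires, +3 burnt (F count now 1)
Step 6: +0 fires, +1 burnt (F count now 0)
Fire out after step 6
Initially T: 18, now '.': 29
Total burnt (originally-T cells now '.'): 17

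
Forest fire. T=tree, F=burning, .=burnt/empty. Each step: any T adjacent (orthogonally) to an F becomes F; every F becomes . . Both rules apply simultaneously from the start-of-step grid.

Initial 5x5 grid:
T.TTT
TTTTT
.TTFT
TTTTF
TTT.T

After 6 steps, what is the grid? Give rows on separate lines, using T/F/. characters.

Step 1: 5 trees catch fire, 2 burn out
  T.TTT
  TTTFT
  .TF.F
  TTTF.
  TTT.F
Step 2: 5 trees catch fire, 5 burn out
  T.TFT
  TTF.F
  .F...
  TTF..
  TTT..
Step 3: 5 trees catch fire, 5 burn out
  T.F.F
  TF...
  .....
  TF...
  TTF..
Step 4: 3 trees catch fire, 5 burn out
  T....
  F....
  .....
  F....
  TF...
Step 5: 2 trees catch fire, 3 burn out
  F....
  .....
  .....
  .....
  F....
Step 6: 0 trees catch fire, 2 burn out
  .....
  .....
  .....
  .....
  .....

.....
.....
.....
.....
.....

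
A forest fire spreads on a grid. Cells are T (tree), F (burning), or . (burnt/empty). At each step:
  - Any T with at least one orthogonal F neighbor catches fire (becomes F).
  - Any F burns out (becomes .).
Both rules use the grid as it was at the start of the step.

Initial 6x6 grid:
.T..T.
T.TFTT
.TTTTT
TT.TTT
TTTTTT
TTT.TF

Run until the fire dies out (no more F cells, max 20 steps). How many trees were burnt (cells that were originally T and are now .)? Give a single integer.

Step 1: +5 fires, +2 burnt (F count now 5)
Step 2: +7 fires, +5 burnt (F count now 7)
Step 3: +4 fires, +7 burnt (F count now 4)
Step 4: +2 fires, +4 burnt (F count now 2)
Step 5: +3 fires, +2 burnt (F count now 3)
Step 6: +2 fires, +3 burnt (F count now 2)
Step 7: +1 fires, +2 burnt (F count now 1)
Step 8: +0 fires, +1 burnt (F count now 0)
Fire out after step 8
Initially T: 26, now '.': 34
Total burnt (originally-T cells now '.'): 24

Answer: 24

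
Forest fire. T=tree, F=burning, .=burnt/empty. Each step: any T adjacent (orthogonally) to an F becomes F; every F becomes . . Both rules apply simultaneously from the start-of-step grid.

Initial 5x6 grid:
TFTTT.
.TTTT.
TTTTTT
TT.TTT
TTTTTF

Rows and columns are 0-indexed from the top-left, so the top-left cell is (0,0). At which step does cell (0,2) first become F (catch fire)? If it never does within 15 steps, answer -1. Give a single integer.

Step 1: cell (0,2)='F' (+5 fires, +2 burnt)
  -> target ignites at step 1
Step 2: cell (0,2)='.' (+6 fires, +5 burnt)
Step 3: cell (0,2)='.' (+8 fires, +6 burnt)
Step 4: cell (0,2)='.' (+4 fires, +8 burnt)
Step 5: cell (0,2)='.' (+1 fires, +4 burnt)
Step 6: cell (0,2)='.' (+0 fires, +1 burnt)
  fire out at step 6

1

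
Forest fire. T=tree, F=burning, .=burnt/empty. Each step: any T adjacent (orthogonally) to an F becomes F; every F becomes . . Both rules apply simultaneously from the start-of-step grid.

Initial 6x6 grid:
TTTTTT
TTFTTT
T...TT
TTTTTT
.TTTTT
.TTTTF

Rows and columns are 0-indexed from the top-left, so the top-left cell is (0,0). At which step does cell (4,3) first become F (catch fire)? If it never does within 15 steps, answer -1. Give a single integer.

Step 1: cell (4,3)='T' (+5 fires, +2 burnt)
Step 2: cell (4,3)='T' (+7 fires, +5 burnt)
Step 3: cell (4,3)='F' (+9 fires, +7 burnt)
  -> target ignites at step 3
Step 4: cell (4,3)='.' (+5 fires, +9 burnt)
Step 5: cell (4,3)='.' (+3 fires, +5 burnt)
Step 6: cell (4,3)='.' (+0 fires, +3 burnt)
  fire out at step 6

3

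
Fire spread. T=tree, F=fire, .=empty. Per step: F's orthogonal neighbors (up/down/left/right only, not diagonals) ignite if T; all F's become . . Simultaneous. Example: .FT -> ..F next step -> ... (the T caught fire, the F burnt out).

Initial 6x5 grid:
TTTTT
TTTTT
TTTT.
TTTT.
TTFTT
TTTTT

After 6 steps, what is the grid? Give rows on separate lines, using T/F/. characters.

Step 1: 4 trees catch fire, 1 burn out
  TTTTT
  TTTTT
  TTTT.
  TTFT.
  TF.FT
  TTFTT
Step 2: 7 trees catch fire, 4 burn out
  TTTTT
  TTTTT
  TTFT.
  TF.F.
  F...F
  TF.FT
Step 3: 6 trees catch fire, 7 burn out
  TTTTT
  TTFTT
  TF.F.
  F....
  .....
  F...F
Step 4: 4 trees catch fire, 6 burn out
  TTFTT
  TF.FT
  F....
  .....
  .....
  .....
Step 5: 4 trees catch fire, 4 burn out
  TF.FT
  F...F
  .....
  .....
  .....
  .....
Step 6: 2 trees catch fire, 4 burn out
  F...F
  .....
  .....
  .....
  .....
  .....

F...F
.....
.....
.....
.....
.....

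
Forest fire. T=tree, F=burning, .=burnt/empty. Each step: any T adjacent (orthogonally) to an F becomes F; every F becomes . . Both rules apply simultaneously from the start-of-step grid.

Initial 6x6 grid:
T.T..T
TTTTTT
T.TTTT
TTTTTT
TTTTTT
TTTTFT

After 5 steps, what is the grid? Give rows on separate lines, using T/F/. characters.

Step 1: 3 trees catch fire, 1 burn out
  T.T..T
  TTTTTT
  T.TTTT
  TTTTTT
  TTTTFT
  TTTF.F
Step 2: 4 trees catch fire, 3 burn out
  T.T..T
  TTTTTT
  T.TTTT
  TTTTFT
  TTTF.F
  TTF...
Step 3: 5 trees catch fire, 4 burn out
  T.T..T
  TTTTTT
  T.TTFT
  TTTF.F
  TTF...
  TF....
Step 4: 6 trees catch fire, 5 burn out
  T.T..T
  TTTTFT
  T.TF.F
  TTF...
  TF....
  F.....
Step 5: 5 trees catch fire, 6 burn out
  T.T..T
  TTTF.F
  T.F...
  TF....
  F.....
  ......

T.T..T
TTTF.F
T.F...
TF....
F.....
......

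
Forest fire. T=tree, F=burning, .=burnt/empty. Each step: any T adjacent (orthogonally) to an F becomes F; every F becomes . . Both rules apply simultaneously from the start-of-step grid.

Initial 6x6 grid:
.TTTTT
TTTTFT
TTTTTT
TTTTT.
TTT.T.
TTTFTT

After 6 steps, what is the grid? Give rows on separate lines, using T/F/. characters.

Step 1: 6 trees catch fire, 2 burn out
  .TTTFT
  TTTF.F
  TTTTFT
  TTTTT.
  TTT.T.
  TTF.FT
Step 2: 10 trees catch fire, 6 burn out
  .TTF.F
  TTF...
  TTTF.F
  TTTTF.
  TTF.F.
  TF...F
Step 3: 7 trees catch fire, 10 burn out
  .TF...
  TF....
  TTF...
  TTFF..
  TF....
  F.....
Step 4: 5 trees catch fire, 7 burn out
  .F....
  F.....
  TF....
  TF....
  F.....
  ......
Step 5: 2 trees catch fire, 5 burn out
  ......
  ......
  F.....
  F.....
  ......
  ......
Step 6: 0 trees catch fire, 2 burn out
  ......
  ......
  ......
  ......
  ......
  ......

......
......
......
......
......
......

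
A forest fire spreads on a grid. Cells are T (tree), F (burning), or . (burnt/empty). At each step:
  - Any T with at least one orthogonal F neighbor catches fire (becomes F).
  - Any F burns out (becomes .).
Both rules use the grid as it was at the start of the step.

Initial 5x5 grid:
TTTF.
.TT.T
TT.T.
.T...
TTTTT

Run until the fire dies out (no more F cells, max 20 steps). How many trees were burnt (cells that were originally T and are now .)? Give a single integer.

Answer: 13

Derivation:
Step 1: +1 fires, +1 burnt (F count now 1)
Step 2: +2 fires, +1 burnt (F count now 2)
Step 3: +2 fires, +2 burnt (F count now 2)
Step 4: +1 fires, +2 burnt (F count now 1)
Step 5: +2 fires, +1 burnt (F count now 2)
Step 6: +1 fires, +2 burnt (F count now 1)
Step 7: +2 fires, +1 burnt (F count now 2)
Step 8: +1 fires, +2 burnt (F count now 1)
Step 9: +1 fires, +1 burnt (F count now 1)
Step 10: +0 fires, +1 burnt (F count now 0)
Fire out after step 10
Initially T: 15, now '.': 23
Total burnt (originally-T cells now '.'): 13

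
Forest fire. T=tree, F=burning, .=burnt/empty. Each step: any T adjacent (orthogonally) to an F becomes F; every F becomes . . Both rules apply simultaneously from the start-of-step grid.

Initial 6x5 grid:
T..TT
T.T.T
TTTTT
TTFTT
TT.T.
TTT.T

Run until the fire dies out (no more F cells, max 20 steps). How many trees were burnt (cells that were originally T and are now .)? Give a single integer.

Answer: 21

Derivation:
Step 1: +3 fires, +1 burnt (F count now 3)
Step 2: +7 fires, +3 burnt (F count now 7)
Step 3: +4 fires, +7 burnt (F count now 4)
Step 4: +4 fires, +4 burnt (F count now 4)
Step 5: +2 fires, +4 burnt (F count now 2)
Step 6: +1 fires, +2 burnt (F count now 1)
Step 7: +0 fires, +1 burnt (F count now 0)
Fire out after step 7
Initially T: 22, now '.': 29
Total burnt (originally-T cells now '.'): 21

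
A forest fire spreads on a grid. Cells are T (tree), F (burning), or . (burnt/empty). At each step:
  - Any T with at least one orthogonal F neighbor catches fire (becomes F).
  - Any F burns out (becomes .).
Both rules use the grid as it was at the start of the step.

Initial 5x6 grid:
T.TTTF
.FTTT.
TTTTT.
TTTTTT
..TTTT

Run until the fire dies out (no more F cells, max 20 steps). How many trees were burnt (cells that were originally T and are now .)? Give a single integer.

Step 1: +3 fires, +2 burnt (F count now 3)
Step 2: +7 fires, +3 burnt (F count now 7)
Step 3: +4 fires, +7 burnt (F count now 4)
Step 4: +3 fires, +4 burnt (F count now 3)
Step 5: +3 fires, +3 burnt (F count now 3)
Step 6: +1 fires, +3 burnt (F count now 1)
Step 7: +0 fires, +1 burnt (F count now 0)
Fire out after step 7
Initially T: 22, now '.': 29
Total burnt (originally-T cells now '.'): 21

Answer: 21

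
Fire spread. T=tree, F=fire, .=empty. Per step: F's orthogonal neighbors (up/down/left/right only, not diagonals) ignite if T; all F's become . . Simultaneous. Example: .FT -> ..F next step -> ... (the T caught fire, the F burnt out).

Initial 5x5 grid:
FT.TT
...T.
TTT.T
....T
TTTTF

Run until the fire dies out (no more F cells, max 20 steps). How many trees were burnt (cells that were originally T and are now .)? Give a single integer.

Step 1: +3 fires, +2 burnt (F count now 3)
Step 2: +2 fires, +3 burnt (F count now 2)
Step 3: +1 fires, +2 burnt (F count now 1)
Step 4: +1 fires, +1 burnt (F count now 1)
Step 5: +0 fires, +1 burnt (F count now 0)
Fire out after step 5
Initially T: 13, now '.': 19
Total burnt (originally-T cells now '.'): 7

Answer: 7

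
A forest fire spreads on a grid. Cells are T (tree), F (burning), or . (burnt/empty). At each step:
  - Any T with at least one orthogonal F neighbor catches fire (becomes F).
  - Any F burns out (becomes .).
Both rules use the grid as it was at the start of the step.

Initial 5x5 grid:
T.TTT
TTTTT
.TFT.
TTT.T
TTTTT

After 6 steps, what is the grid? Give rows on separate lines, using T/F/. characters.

Step 1: 4 trees catch fire, 1 burn out
  T.TTT
  TTFTT
  .F.F.
  TTF.T
  TTTTT
Step 2: 5 trees catch fire, 4 burn out
  T.FTT
  TF.FT
  .....
  TF..T
  TTFTT
Step 3: 6 trees catch fire, 5 burn out
  T..FT
  F...F
  .....
  F...T
  TF.FT
Step 4: 4 trees catch fire, 6 burn out
  F...F
  .....
  .....
  ....T
  F...F
Step 5: 1 trees catch fire, 4 burn out
  .....
  .....
  .....
  ....F
  .....
Step 6: 0 trees catch fire, 1 burn out
  .....
  .....
  .....
  .....
  .....

.....
.....
.....
.....
.....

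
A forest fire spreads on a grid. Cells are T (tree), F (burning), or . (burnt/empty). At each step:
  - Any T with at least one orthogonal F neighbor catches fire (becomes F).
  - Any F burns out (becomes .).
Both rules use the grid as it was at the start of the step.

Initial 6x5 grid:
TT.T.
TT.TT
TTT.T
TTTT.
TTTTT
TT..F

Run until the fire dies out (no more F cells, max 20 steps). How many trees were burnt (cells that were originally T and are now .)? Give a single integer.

Step 1: +1 fires, +1 burnt (F count now 1)
Step 2: +1 fires, +1 burnt (F count now 1)
Step 3: +2 fires, +1 burnt (F count now 2)
Step 4: +2 fires, +2 burnt (F count now 2)
Step 5: +4 fires, +2 burnt (F count now 4)
Step 6: +3 fires, +4 burnt (F count now 3)
Step 7: +2 fires, +3 burnt (F count now 2)
Step 8: +2 fires, +2 burnt (F count now 2)
Step 9: +1 fires, +2 burnt (F count now 1)
Step 10: +0 fires, +1 burnt (F count now 0)
Fire out after step 10
Initially T: 22, now '.': 26
Total burnt (originally-T cells now '.'): 18

Answer: 18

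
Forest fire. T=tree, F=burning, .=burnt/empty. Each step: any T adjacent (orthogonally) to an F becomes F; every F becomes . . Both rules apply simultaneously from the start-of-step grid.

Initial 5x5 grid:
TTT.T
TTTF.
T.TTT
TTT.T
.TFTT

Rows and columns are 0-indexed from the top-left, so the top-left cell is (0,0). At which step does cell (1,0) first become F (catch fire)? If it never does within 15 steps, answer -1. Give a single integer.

Step 1: cell (1,0)='T' (+5 fires, +2 burnt)
Step 2: cell (1,0)='T' (+6 fires, +5 burnt)
Step 3: cell (1,0)='F' (+4 fires, +6 burnt)
  -> target ignites at step 3
Step 4: cell (1,0)='.' (+2 fires, +4 burnt)
Step 5: cell (1,0)='.' (+0 fires, +2 burnt)
  fire out at step 5

3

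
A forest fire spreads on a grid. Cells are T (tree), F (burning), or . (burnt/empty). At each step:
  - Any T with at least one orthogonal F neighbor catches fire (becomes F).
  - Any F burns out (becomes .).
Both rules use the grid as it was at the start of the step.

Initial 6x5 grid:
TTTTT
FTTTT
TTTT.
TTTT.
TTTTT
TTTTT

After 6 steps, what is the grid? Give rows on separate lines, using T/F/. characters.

Step 1: 3 trees catch fire, 1 burn out
  FTTTT
  .FTTT
  FTTT.
  TTTT.
  TTTTT
  TTTTT
Step 2: 4 trees catch fire, 3 burn out
  .FTTT
  ..FTT
  .FTT.
  FTTT.
  TTTTT
  TTTTT
Step 3: 5 trees catch fire, 4 burn out
  ..FTT
  ...FT
  ..FT.
  .FTT.
  FTTTT
  TTTTT
Step 4: 6 trees catch fire, 5 burn out
  ...FT
  ....F
  ...F.
  ..FT.
  .FTTT
  FTTTT
Step 5: 4 trees catch fire, 6 burn out
  ....F
  .....
  .....
  ...F.
  ..FTT
  .FTTT
Step 6: 2 trees catch fire, 4 burn out
  .....
  .....
  .....
  .....
  ...FT
  ..FTT

.....
.....
.....
.....
...FT
..FTT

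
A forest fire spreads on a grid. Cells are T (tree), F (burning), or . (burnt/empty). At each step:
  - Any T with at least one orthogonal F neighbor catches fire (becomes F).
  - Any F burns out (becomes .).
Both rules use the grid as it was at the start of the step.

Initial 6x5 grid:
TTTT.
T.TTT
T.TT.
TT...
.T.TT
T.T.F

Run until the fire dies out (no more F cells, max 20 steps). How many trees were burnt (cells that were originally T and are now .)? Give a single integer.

Answer: 2

Derivation:
Step 1: +1 fires, +1 burnt (F count now 1)
Step 2: +1 fires, +1 burnt (F count now 1)
Step 3: +0 fires, +1 burnt (F count now 0)
Fire out after step 3
Initially T: 18, now '.': 14
Total burnt (originally-T cells now '.'): 2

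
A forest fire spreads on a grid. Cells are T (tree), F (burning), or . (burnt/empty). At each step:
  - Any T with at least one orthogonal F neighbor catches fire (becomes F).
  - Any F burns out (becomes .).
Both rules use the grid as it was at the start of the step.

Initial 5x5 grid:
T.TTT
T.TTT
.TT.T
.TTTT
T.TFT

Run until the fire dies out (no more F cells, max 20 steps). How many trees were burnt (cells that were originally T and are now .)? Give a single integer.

Answer: 15

Derivation:
Step 1: +3 fires, +1 burnt (F count now 3)
Step 2: +2 fires, +3 burnt (F count now 2)
Step 3: +3 fires, +2 burnt (F count now 3)
Step 4: +3 fires, +3 burnt (F count now 3)
Step 5: +3 fires, +3 burnt (F count now 3)
Step 6: +1 fires, +3 burnt (F count now 1)
Step 7: +0 fires, +1 burnt (F count now 0)
Fire out after step 7
Initially T: 18, now '.': 22
Total burnt (originally-T cells now '.'): 15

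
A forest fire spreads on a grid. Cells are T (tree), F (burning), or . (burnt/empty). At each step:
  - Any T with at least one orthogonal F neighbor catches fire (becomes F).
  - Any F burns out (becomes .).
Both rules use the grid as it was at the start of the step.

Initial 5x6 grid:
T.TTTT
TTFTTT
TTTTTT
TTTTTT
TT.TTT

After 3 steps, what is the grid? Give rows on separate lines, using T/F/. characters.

Step 1: 4 trees catch fire, 1 burn out
  T.FTTT
  TF.FTT
  TTFTTT
  TTTTTT
  TT.TTT
Step 2: 6 trees catch fire, 4 burn out
  T..FTT
  F...FT
  TF.FTT
  TTFTTT
  TT.TTT
Step 3: 7 trees catch fire, 6 burn out
  F...FT
  .....F
  F...FT
  TF.FTT
  TT.TTT

F...FT
.....F
F...FT
TF.FTT
TT.TTT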